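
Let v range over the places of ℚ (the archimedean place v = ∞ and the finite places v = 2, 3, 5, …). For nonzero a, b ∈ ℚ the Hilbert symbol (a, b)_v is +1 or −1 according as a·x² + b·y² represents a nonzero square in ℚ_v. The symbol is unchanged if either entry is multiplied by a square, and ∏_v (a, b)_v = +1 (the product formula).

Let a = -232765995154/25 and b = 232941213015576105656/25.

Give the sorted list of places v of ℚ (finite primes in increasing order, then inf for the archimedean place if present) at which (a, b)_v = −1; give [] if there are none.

[2, 17, 37, 41]

(a, b) ≡ (-232765995154, 112574) mod (ℚ^×)²; places V = {2, 5, 7, 11, 17, 29, 37, 41, 43, 47, ∞}.
(a,b)_43: α=1, u≡29; β=1, v≡13 (mod 43); (29|43)=-1, (13|43)=+1; sign (−1)^1·-1^1·+1^1 = +1.
(a,b)_37: α=1, u≡34; β=2, v≡6 (mod 37); (34|37)=+1, (6|37)=-1; sign (−1)^0·+1^2·-1^1 = -1.
(a,b)_2: α=1, β=3; u≡7, v≡7 (mod 8); ε(u)ε(v)=1·1, αω(v)=1·0, βω(u)=3·0; sum ≡ 1  ⇒  -1.
(a,b)_47: α=1, u≡41; β=2, v≡37 (mod 47); (41|47)=-1, (37|47)=+1; sign (−1)^0·-1^2·+1^1 = +1.
(a,b)_5: α=-2, u≡1; β=-2, v≡1 (mod 5); (1|5)=+1, (1|5)=+1; sign (−1)^0·+1^-2·+1^-2 = +1.
(a,b)_17: α=1, u≡12; β=1, v≡4 (mod 17); (12|17)=-1, (4|17)=+1; sign (−1)^0·-1^1·+1^1 = -1.
(a,b)_41: α=1, u≡30; β=2, v≡35 (mod 41); (30|41)=-1, (35|41)=-1; sign (−1)^0·-1^2·-1^1 = -1.
(a,b)_7: α=1, u≡4; β=1, v≡5 (mod 7); (4|7)=+1, (5|7)=-1; sign (−1)^1·+1^1·-1^1 = +1.
(a,b)_11: α=1, u≡6; β=3, v≡9 (mod 11); (6|11)=-1, (9|11)=+1; sign (−1)^1·-1^3·+1^1 = +1.
(a,b)_29: α=1, u≡12; β=2, v≡9 (mod 29); (12|29)=-1, (9|29)=+1; sign (−1)^0·-1^2·+1^1 = +1.
(a,b)_∞: sgn(-232765995154)=−, sgn(112574)=+, so +1.
|Ram(-232765995154, 112574)| = 4, even; anisotropic at {2, 17, 37, 41}.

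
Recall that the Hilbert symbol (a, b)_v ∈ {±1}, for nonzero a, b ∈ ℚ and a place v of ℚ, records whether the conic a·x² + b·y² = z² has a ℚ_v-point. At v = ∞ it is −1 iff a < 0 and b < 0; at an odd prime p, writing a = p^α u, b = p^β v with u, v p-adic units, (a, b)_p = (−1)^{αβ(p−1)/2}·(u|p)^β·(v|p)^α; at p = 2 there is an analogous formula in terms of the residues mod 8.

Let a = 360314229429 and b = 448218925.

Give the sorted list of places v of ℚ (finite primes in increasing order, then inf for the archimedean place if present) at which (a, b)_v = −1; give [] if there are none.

(a, b) ≡ (8029, 365893) mod (ℚ^×)²; places V = {2, 3, 5, 7, 11, 29, 31, 37, ∞}.
(a,b)_29: α=2, u≡25; β=1, v≡14 (mod 29); (25|29)=+1, (14|29)=-1; sign (−1)^0·+1^1·-1^2 = +1.
(a,b)_2: α=0, β=0; u≡5, v≡5 (mod 8); ε(u)ε(v)=0·0, αω(v)=0·1, βω(u)=0·1; sum ≡ 0  ⇒  +1.
(a,b)_7: α=3, u≡3; β=2, v≡5 (mod 7); (3|7)=-1, (5|7)=-1; sign (−1)^0·-1^2·-1^3 = -1.
(a,b)_11: α=2, u≡6; β=1, v≡7 (mod 11); (6|11)=-1, (7|11)=-1; sign (−1)^0·-1^1·-1^2 = -1.
(a,b)_5: α=0, u≡4; β=2, v≡2 (mod 5); (4|5)=+1, (2|5)=-1; sign (−1)^0·+1^2·-1^0 = +1.
(a,b)_31: α=1, u≡6; β=1, v≡27 (mod 31); (6|31)=-1, (27|31)=-1; sign (−1)^1·-1^1·-1^1 = -1.
(a,b)_∞: sgn(8029)=+, sgn(365893)=+, so +1.
(a,b)_37: α=1, u≡17; β=1, v≡3 (mod 37); (17|37)=-1, (3|37)=+1; sign (−1)^0·-1^1·+1^1 = -1.
(a,b)_3: α=2, u≡1; β=0, v≡1 (mod 3); (1|3)=+1, (1|3)=+1; sign (−1)^0·+1^0·+1^2 = +1.
Ram(8029, 365893) = {7, 11, 31, 37}; no ℚ_7-point on the conic.

[7, 11, 31, 37]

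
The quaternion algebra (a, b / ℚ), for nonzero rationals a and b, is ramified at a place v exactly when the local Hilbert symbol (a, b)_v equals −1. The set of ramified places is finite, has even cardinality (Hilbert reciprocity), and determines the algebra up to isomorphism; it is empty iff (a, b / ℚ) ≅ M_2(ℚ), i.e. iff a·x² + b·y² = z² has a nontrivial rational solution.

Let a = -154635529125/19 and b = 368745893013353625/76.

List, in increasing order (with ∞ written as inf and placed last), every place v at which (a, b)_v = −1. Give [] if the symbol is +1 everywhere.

(a, b) ≡ (-2398428615, 443555) mod (ℚ^×)²; places V = {2, 3, 5, 7, 11, 19, 23, 29, 31, 37, ∞}.
(a,b)_37: α=1, u≡2; β=2, v≡21 (mod 37); (2|37)=-1, (21|37)=+1; sign (−1)^0·-1^2·+1^1 = +1.
(a,b)_3: α=1, u≡2; β=4, v≡2 (mod 3); (2|3)=-1, (2|3)=-1; sign (−1)^0·-1^4·-1^1 = -1.
(a,b)_11: α=1, u≡2; β=2, v≡8 (mod 11); (2|11)=-1, (8|11)=-1; sign (−1)^0·-1^2·-1^1 = -1.
(a,b)_2: α=0, β=-2; u≡1, v≡3 (mod 8); ε(u)ε(v)=0·1, αω(v)=0·1, βω(u)=-2·0; sum ≡ 0  ⇒  +1.
(a,b)_7: α=2, u≡5; β=3, v≡2 (mod 7); (5|7)=-1, (2|7)=+1; sign (−1)^0·-1^3·+1^2 = -1.
(a,b)_23: α=1, u≡7; β=1, v≡7 (mod 23); (7|23)=-1, (7|23)=-1; sign (−1)^1·-1^1·-1^1 = -1.
(a,b)_5: α=3, u≡3; β=3, v≡4 (mod 5); (3|5)=-1, (4|5)=+1; sign (−1)^0·-1^3·+1^3 = -1.
(a,b)_19: α=-1, u≡15; β=-1, v≡18 (mod 19); (15|19)=-1, (18|19)=-1; sign (−1)^1·-1^-1·-1^-1 = -1.
(a,b)_∞: sgn(-2398428615)=−, sgn(443555)=+, so +1.
(a,b)_29: α=1, u≡19; β=1, v≡17 (mod 29); (19|29)=-1, (17|29)=-1; sign (−1)^0·-1^1·-1^1 = +1.
(a,b)_31: α=1, u≡9; β=2, v≡4 (mod 31); (9|31)=+1, (4|31)=+1; sign (−1)^0·+1^2·+1^1 = +1.
(-2398428615, 443555 / ℚ) ramifies at {3, 5, 7, 11, 19, 23}: a division algebra.

[3, 5, 7, 11, 19, 23]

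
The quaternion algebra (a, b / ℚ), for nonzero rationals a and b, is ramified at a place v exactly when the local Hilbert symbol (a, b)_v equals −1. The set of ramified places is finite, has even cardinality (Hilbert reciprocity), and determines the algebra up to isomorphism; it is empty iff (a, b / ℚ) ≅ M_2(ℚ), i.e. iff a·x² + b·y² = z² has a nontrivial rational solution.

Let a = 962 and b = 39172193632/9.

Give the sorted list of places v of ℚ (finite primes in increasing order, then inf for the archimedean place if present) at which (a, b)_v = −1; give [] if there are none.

[2, 13]

(a, b) ≡ (962, 10582) mod (ℚ^×)²; places V = {2, 3, 11, 13, 37, ∞}.
(a,b)_∞: sgn(962)=+, sgn(10582)=+, so +1.
(a,b)_2: α=1, β=5; u≡1, v≡3 (mod 8); ε(u)ε(v)=0·1, αω(v)=1·1, βω(u)=5·0; sum ≡ 1  ⇒  -1.
(a,b)_3: α=0, u≡2; β=-2, v≡1 (mod 3); (2|3)=-1, (1|3)=+1; sign (−1)^0·-1^-2·+1^0 = +1.
(a,b)_37: α=1, u≡26; β=3, v≡9 (mod 37); (26|37)=+1, (9|37)=+1; sign (−1)^0·+1^3·+1^1 = +1.
(a,b)_13: α=1, u≡9; β=3, v≡2 (mod 13); (9|13)=+1, (2|13)=-1; sign (−1)^0·+1^3·-1^1 = -1.
(a,b)_11: α=0, u≡5; β=1, v≡3 (mod 11); (5|11)=+1, (3|11)=+1; sign (−1)^0·+1^1·+1^0 = +1.
(962, 10582 / ℚ) ramifies at {2, 13}: a division algebra.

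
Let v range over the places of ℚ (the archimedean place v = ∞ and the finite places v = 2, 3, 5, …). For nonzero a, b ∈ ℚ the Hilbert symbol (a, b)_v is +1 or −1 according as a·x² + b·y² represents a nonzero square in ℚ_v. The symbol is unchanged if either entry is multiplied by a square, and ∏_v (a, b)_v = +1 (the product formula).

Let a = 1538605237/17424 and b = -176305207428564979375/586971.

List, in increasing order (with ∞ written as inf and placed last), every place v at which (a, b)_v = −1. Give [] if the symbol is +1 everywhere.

[13, 17, 19, 29]

Mod squares: a ≡ 9104173, b ≡ -114322637. Check v ∈ {∞, 2, 3, 5, 7, 11, 13, 17, 19, 23, 29, 31, 37, 41}.
v=3: a=3^-2·(≡1), b=3^-2·(≡1) mod 3; (1|3)=+1, (1|3)=+1; (−1)^{-2·-2·1}·(+1)^-2·(+1)^-2 = +1.
v=13: a=13^3·(≡6), b=13^3·(≡1) mod 13; (6|13)=-1, (1|13)=+1; (−1)^{3·3·6}·(-1)^3·(+1)^3 = -1.
v=∞: 9104173 > 0 and -114322637 < 0  ⇒  (a,b)_∞ = +1.
v=19: a=19^1·(≡7), b=19^2·(≡18) mod 19; (7|19)=+1, (18|19)=-1; (−1)^{1·2·9}·(+1)^2·(-1)^1 = -1.
v=7: a=7^0·(≡1), b=7^-2·(≡6) mod 7; (1|7)=+1, (6|7)=-1; (−1)^{0·-2·3}·(+1)^-2·(-1)^0 = +1.
v=2: v_2(a)=-4, v_2(b)=0; units ≡ 5, 3 (mod 8); ε·ε+αω+βω = 0·1+-4·1+0·1 ≡ 0  ⇒  (a,b)_2 = +1.
v=37: a=37^0·(≡33), b=37^1·(≡20) mod 37; (33|37)=+1, (20|37)=-1; (−1)^{0·1·18}·(+1)^1·(-1)^0 = +1.
v=31: a=31^1·(≡16), b=31^1·(≡17) mod 31; (16|31)=+1, (17|31)=-1; (−1)^{1·1·15}·(+1)^1·(-1)^1 = +1.
v=23: a=23^0·(≡21), b=23^2·(≡8) mod 23; (21|23)=-1, (8|23)=+1; (−1)^{0·2·11}·(-1)^2·(+1)^0 = +1.
v=41: a=41^1·(≡15), b=41^1·(≡6) mod 41; (15|41)=-1, (6|41)=-1; (−1)^{1·1·20}·(-1)^1·(-1)^1 = +1.
v=17: a=17^0·(≡10), b=17^1·(≡13) mod 17; (10|17)=-1, (13|17)=+1; (−1)^{0·1·8}·(-1)^1·(+1)^0 = -1.
v=5: a=5^0·(≡3), b=5^4·(≡3) mod 5; (3|5)=-1, (3|5)=-1; (−1)^{0·4·2}·(-1)^4·(-1)^0 = +1.
v=11: a=11^-2·(≡4), b=11^-3·(≡5) mod 11; (4|11)=+1, (5|11)=+1; (−1)^{-2·-3·5}·(+1)^-3·(+1)^-2 = +1.
v=29: a=29^1·(≡12), b=29^2·(≡11) mod 29; (12|29)=-1, (11|29)=-1; (−1)^{1·2·14}·(-1)^2·(-1)^1 = -1.
Ram(9104173, -114322637) = {13, 17, 19, 29}; no ℚ_13-point on the conic.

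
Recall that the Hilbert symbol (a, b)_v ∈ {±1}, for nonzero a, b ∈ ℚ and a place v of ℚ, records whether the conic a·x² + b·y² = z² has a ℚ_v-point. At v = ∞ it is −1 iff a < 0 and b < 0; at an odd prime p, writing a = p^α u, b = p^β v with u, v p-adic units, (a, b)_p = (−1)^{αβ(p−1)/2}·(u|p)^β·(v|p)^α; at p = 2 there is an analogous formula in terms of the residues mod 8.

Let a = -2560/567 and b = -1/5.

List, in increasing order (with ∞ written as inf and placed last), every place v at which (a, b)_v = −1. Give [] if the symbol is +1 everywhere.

[2, inf]

(a, b) ≡ (-70, -5) mod (ℚ^×)²; places V = {2, 3, 5, 7, ∞}.
(a,b)_3: α=-4, u≡2; β=0, v≡1 (mod 3); (2|3)=-1, (1|3)=+1; sign (−1)^0·-1^0·+1^-4 = +1.
(a,b)_2: α=9, β=0; u≡5, v≡3 (mod 8); ε(u)ε(v)=0·1, αω(v)=9·1, βω(u)=0·1; sum ≡ 1  ⇒  -1.
(a,b)_∞: sgn(-70)=−, sgn(-5)=−, so -1.
(a,b)_7: α=-1, u≡4; β=0, v≡4 (mod 7); (4|7)=+1, (4|7)=+1; sign (−1)^0·+1^0·+1^-1 = +1.
(a,b)_5: α=1, u≡4; β=-1, v≡4 (mod 5); (4|5)=+1, (4|5)=+1; sign (−1)^0·+1^-1·+1^1 = +1.
Ram(-70, -5) = {2, ∞}; no ℚ_2-point on the conic.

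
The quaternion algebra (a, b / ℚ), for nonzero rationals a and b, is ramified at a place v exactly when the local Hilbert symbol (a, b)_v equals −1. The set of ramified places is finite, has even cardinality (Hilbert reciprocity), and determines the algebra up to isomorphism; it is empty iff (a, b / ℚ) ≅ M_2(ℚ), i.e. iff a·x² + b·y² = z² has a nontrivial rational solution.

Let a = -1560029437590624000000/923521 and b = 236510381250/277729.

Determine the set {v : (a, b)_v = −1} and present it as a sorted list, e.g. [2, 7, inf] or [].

[2, 3, 7, 11]

(a, b) ≡ (-6006, 4290) mod (ℚ^×)²; places V = {2, 3, 5, 7, 11, 13, 17, 31, ∞}.
(a,b)_∞: sgn(-6006)=−, sgn(4290)=+, so +1.
(a,b)_7: α=1, u≡5; β=0, v≡6 (mod 7); (5|7)=-1, (6|7)=-1; sign (−1)^0·-1^0·-1^1 = -1.
(a,b)_17: α=0, u≡6; β=-2, v≡5 (mod 17); (6|17)=-1, (5|17)=-1; sign (−1)^0·-1^-2·-1^0 = +1.
(a,b)_11: α=5, u≡3; β=3, v≡3 (mod 11); (3|11)=+1, (3|11)=+1; sign (−1)^1·+1^3·+1^5 = -1.
(a,b)_31: α=-4, u≡10; β=-2, v≡22 (mod 31); (10|31)=+1, (22|31)=-1; sign (−1)^0·+1^-2·-1^-4 = +1.
(a,b)_3: α=9, u≡2; β=7, v≡2 (mod 3); (2|3)=-1, (2|3)=-1; sign (−1)^1·-1^7·-1^9 = -1.
(a,b)_2: α=11, β=1; u≡5, v≡1 (mod 8); ε(u)ε(v)=0·0, αω(v)=11·0, βω(u)=1·1; sum ≡ 1  ⇒  -1.
(a,b)_13: α=3, u≡5; β=1, v≡2 (mod 13); (5|13)=-1, (2|13)=-1; sign (−1)^0·-1^1·-1^3 = +1.
(a,b)_5: α=6, u≡4; β=5, v≡3 (mod 5); (4|5)=+1, (3|5)=-1; sign (−1)^0·+1^5·-1^6 = +1.
(-6006, 4290 / ℚ) ramifies at {2, 3, 7, 11}: a division algebra.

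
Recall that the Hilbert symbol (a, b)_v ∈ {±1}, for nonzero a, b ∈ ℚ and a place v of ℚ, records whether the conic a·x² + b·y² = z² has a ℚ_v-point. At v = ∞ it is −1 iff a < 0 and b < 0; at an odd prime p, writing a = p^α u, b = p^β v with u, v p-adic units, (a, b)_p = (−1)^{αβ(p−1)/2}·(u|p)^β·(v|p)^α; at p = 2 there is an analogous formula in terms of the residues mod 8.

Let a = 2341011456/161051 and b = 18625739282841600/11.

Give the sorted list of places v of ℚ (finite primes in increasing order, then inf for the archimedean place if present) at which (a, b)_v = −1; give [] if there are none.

(a, b) ≡ (11, 6006) mod (ℚ^×)²; places V = {2, 3, 5, 7, 11, 13, ∞}.
(a,b)_2: α=16, β=17; u≡3, v≡3 (mod 8); ε(u)ε(v)=1·1, αω(v)=16·1, βω(u)=17·1; sum ≡ 0  ⇒  +1.
(a,b)_7: α=2, u≡1; β=1, v≡2 (mod 7); (1|7)=+1, (2|7)=+1; sign (−1)^0·+1^1·+1^2 = +1.
(a,b)_5: α=0, u≡1; β=2, v≡4 (mod 5); (1|5)=+1, (4|5)=+1; sign (−1)^0·+1^2·+1^0 = +1.
(a,b)_3: α=6, u≡2; β=7, v≡1 (mod 3); (2|3)=-1, (1|3)=+1; sign (−1)^0·-1^7·+1^6 = -1.
(a,b)_11: α=-5, u≡3; β=-1, v≡8 (mod 11); (3|11)=+1, (8|11)=-1; sign (−1)^1·+1^-1·-1^-5 = +1.
(a,b)_13: α=0, u≡8; β=5, v≡11 (mod 13); (8|13)=-1, (11|13)=-1; sign (−1)^0·-1^5·-1^0 = -1.
(a,b)_∞: sgn(11)=+, sgn(6006)=+, so +1.
|Ram(11, 6006)| = 2, even; anisotropic at {3, 13}.

[3, 13]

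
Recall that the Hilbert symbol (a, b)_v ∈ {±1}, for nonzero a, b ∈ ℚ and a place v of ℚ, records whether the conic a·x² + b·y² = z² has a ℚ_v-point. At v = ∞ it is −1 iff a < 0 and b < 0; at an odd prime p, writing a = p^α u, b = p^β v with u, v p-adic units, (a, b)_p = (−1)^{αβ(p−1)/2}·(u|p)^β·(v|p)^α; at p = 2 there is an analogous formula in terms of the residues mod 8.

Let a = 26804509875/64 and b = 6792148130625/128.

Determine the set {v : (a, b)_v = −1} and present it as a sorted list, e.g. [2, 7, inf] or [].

[2, 5, 11, 13]

Mod squares: a ≡ 12155, b ≡ 2. Check v ∈ {∞, 2, 3, 5, 11, 13, 17}.
v=3: a=3^6·(≡2), b=3^12·(≡2) mod 3; (2|3)=-1, (2|3)=-1; (−1)^{6·12·1}·(-1)^12·(-1)^6 = +1.
v=11: a=11^3·(≡5), b=11^2·(≡7) mod 11; (5|11)=+1, (7|11)=-1; (−1)^{3·2·5}·(+1)^2·(-1)^3 = -1.
v=2: v_2(a)=-6, v_2(b)=-7; units ≡ 3, 1 (mod 8); ε·ε+αω+βω = 1·0+-6·0+-7·1 ≡ 1  ⇒  (a,b)_2 = -1.
v=13: a=13^1·(≡9), b=13^2·(≡11) mod 13; (9|13)=+1, (11|13)=-1; (−1)^{1·2·6}·(+1)^2·(-1)^1 = -1.
v=∞: 12155 > 0 and 2 > 0  ⇒  (a,b)_∞ = +1.
v=17: a=17^1·(≡8), b=17^0·(≡13) mod 17; (8|17)=+1, (13|17)=+1; (−1)^{1·0·8}·(+1)^0·(+1)^1 = +1.
v=5: a=5^3·(≡1), b=5^4·(≡3) mod 5; (1|5)=+1, (3|5)=-1; (−1)^{3·4·2}·(+1)^4·(-1)^3 = -1.
(12155, 2 / ℚ) ramifies at {2, 5, 11, 13}: a division algebra.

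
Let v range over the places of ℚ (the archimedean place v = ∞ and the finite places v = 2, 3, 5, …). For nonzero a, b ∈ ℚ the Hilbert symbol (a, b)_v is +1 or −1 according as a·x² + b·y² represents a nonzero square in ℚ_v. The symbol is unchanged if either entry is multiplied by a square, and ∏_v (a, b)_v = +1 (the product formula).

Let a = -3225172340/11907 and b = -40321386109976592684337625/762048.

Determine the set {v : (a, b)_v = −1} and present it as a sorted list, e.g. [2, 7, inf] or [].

[3, 5, 41, inf]

(a, b) ≡ (-10455, -135915) mod (ℚ^×)²; places V = {2, 3, 5, 7, 13, 17, 37, 41, ∞}.
(a,b)_37: α=2, u≡10; β=6, v≡32 (mod 37); (10|37)=+1, (32|37)=-1; sign (−1)^0·+1^6·-1^2 = +1.
(a,b)_∞: sgn(-10455)=−, sgn(-135915)=−, so -1.
(a,b)_5: α=1, u≡1; β=3, v≡3 (mod 5); (1|5)=+1, (3|5)=-1; sign (−1)^0·+1^3·-1^1 = -1.
(a,b)_41: α=1, u≡40; β=3, v≡30 (mod 41); (40|41)=+1, (30|41)=-1; sign (−1)^0·+1^3·-1^1 = -1.
(a,b)_17: α=1, u≡10; β=3, v≡10 (mod 17); (10|17)=-1, (10|17)=-1; sign (−1)^0·-1^3·-1^1 = +1.
(a,b)_3: α=-5, u≡1; β=-5, v≡1 (mod 3); (1|3)=+1, (1|3)=+1; sign (−1)^1·+1^-5·+1^-5 = -1.
(a,b)_2: α=2, β=-6; u≡1, v≡5 (mod 8); ε(u)ε(v)=0·0, αω(v)=2·1, βω(u)=-6·0; sum ≡ 0  ⇒  +1.
(a,b)_7: α=-2, u≡6; β=-2, v≡4 (mod 7); (6|7)=-1, (4|7)=+1; sign (−1)^0·-1^-2·+1^-2 = +1.
(a,b)_13: α=2, u≡3; β=5, v≡1 (mod 13); (3|13)=+1, (1|13)=+1; sign (−1)^0·+1^5·+1^2 = +1.
Ram(-10455, -135915) = {3, 5, 41, ∞}; no ℚ_3-point on the conic.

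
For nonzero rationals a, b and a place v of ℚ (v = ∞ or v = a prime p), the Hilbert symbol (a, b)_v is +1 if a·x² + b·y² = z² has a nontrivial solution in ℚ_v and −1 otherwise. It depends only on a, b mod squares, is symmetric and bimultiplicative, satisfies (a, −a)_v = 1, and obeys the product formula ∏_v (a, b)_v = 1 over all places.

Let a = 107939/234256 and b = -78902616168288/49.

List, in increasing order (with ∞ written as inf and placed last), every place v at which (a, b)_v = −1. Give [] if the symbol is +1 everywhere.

Mod squares: a ≡ 299, b ≡ -1798. Check v ∈ {∞, 2, 3, 7, 11, 13, 19, 23, 29, 31}.
v=29: a=29^0·(≡24), b=29^1·(≡6) mod 29; (24|29)=+1, (6|29)=+1; (−1)^{0·1·14}·(+1)^1·(+1)^0 = +1.
v=∞: 299 > 0 and -1798 < 0  ⇒  (a,b)_∞ = +1.
v=2: v_2(a)=-4, v_2(b)=5; units ≡ 3, 5 (mod 8); ε·ε+αω+βω = 1·0+-4·1+5·1 ≡ 1  ⇒  (a,b)_2 = -1.
v=23: a=23^1·(≡1), b=23^4·(≡5) mod 23; (1|23)=+1, (5|23)=-1; (−1)^{1·4·11}·(+1)^4·(-1)^1 = -1.
v=19: a=19^2·(≡18), b=19^0·(≡17) mod 19; (18|19)=-1, (17|19)=+1; (−1)^{2·0·9}·(-1)^0·(+1)^2 = +1.
v=7: a=7^0·(≡6), b=7^-2·(≡4) mod 7; (6|7)=-1, (4|7)=+1; (−1)^{0·-2·3}·(-1)^-2·(+1)^0 = +1.
v=31: a=31^0·(≡20), b=31^1·(≡16) mod 31; (20|31)=+1, (16|31)=+1; (−1)^{0·1·15}·(+1)^1·(+1)^0 = +1.
v=13: a=13^1·(≡1), b=13^0·(≡1) mod 13; (1|13)=+1, (1|13)=+1; (−1)^{1·0·6}·(+1)^0·(+1)^1 = +1.
v=3: a=3^0·(≡2), b=3^4·(≡2) mod 3; (2|3)=-1, (2|3)=-1; (−1)^{0·4·1}·(-1)^4·(-1)^0 = +1.
v=11: a=11^-4·(≡8), b=11^2·(≡2) mod 11; (8|11)=-1, (2|11)=-1; (−1)^{-4·2·5}·(-1)^2·(-1)^-4 = +1.
(299, -1798 / ℚ) ramifies at {2, 23}: a division algebra.

[2, 23]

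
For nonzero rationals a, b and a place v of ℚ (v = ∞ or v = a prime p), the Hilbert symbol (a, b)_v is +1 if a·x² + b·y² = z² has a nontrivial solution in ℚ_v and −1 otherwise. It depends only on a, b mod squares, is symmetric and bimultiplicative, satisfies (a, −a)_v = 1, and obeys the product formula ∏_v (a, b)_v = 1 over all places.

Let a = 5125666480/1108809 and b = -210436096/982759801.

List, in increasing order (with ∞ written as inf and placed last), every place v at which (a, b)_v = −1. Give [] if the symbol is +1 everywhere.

[19, 29]

Mod squares: a ≡ 2755, b ≡ -19. Check v ∈ {∞, 2, 3, 5, 11, 13, 19, 23, 29, 31, 47}.
v=31: a=31^2·(≡6), b=31^0·(≡13) mod 31; (6|31)=-1, (13|31)=-1; (−1)^{2·0·15}·(-1)^0·(-1)^2 = +1.
v=13: a=13^-2·(≡10), b=13^2·(≡6) mod 13; (10|13)=+1, (6|13)=-1; (−1)^{-2·2·6}·(+1)^2·(-1)^-2 = +1.
v=3: a=3^-8·(≡1), b=3^0·(≡2) mod 3; (1|3)=+1, (2|3)=-1; (−1)^{-8·0·1}·(+1)^0·(-1)^-8 = +1.
v=11: a=11^2·(≡5), b=11^0·(≡9) mod 11; (5|11)=+1, (9|11)=+1; (−1)^{2·0·5}·(+1)^0·(+1)^2 = +1.
v=2: v_2(a)=4, v_2(b)=16; units ≡ 3, 5 (mod 8); ε·ε+αω+βω = 1·0+4·1+16·1 ≡ 0  ⇒  (a,b)_2 = +1.
v=47: a=47^0·(≡20), b=47^-2·(≡28) mod 47; (20|47)=-1, (28|47)=+1; (−1)^{0·-2·23}·(-1)^-2·(+1)^0 = +1.
v=∞: 2755 > 0 and -19 < 0  ⇒  (a,b)_∞ = +1.
v=19: a=19^1·(≡3), b=19^1·(≡10) mod 19; (3|19)=-1, (10|19)=-1; (−1)^{1·1·9}·(-1)^1·(-1)^1 = -1.
v=29: a=29^1·(≡18), b=29^-2·(≡14) mod 29; (18|29)=-1, (14|29)=-1; (−1)^{1·-2·14}·(-1)^-2·(-1)^1 = -1.
v=5: a=5^1·(≡4), b=5^0·(≡4) mod 5; (4|5)=+1, (4|5)=+1; (−1)^{1·0·2}·(+1)^0·(+1)^1 = +1.
v=23: a=23^0·(≡4), b=23^-2·(≡8) mod 23; (4|23)=+1, (8|23)=+1; (−1)^{0·-2·11}·(+1)^-2·(+1)^0 = +1.
|Ram(2755, -19)| = 2, even; anisotropic at {19, 29}.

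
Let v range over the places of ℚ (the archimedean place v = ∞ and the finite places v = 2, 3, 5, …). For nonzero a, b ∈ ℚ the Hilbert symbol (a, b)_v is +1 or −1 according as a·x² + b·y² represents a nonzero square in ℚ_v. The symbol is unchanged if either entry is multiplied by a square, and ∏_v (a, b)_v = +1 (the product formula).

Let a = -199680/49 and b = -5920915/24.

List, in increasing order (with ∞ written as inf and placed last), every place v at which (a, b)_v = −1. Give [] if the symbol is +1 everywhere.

(a, b) ≡ (-195, -4290) mod (ℚ^×)²; places V = {2, 3, 5, 7, 11, 13, ∞}.
(a,b)_13: α=1, u≡11; β=3, v≡2 (mod 13); (11|13)=-1, (2|13)=-1; sign (−1)^0·-1^3·-1^1 = +1.
(a,b)_3: α=1, u≡1; β=-1, v≡1 (mod 3); (1|3)=+1, (1|3)=+1; sign (−1)^1·+1^-1·+1^1 = -1.
(a,b)_11: α=0, u≡5; β=1, v≡10 (mod 11); (5|11)=+1, (10|11)=-1; sign (−1)^0·+1^1·-1^0 = +1.
(a,b)_7: α=-2, u≡2; β=2, v≡2 (mod 7); (2|7)=+1, (2|7)=+1; sign (−1)^0·+1^2·+1^-2 = +1.
(a,b)_5: α=1, u≡1; β=1, v≡3 (mod 5); (1|5)=+1, (3|5)=-1; sign (−1)^0·+1^1·-1^1 = -1.
(a,b)_2: α=10, β=-3; u≡5, v≡7 (mod 8); ε(u)ε(v)=0·1, αω(v)=10·0, βω(u)=-3·1; sum ≡ 1  ⇒  -1.
(a,b)_∞: sgn(-195)=−, sgn(-4290)=−, so -1.
(-195, -4290 / ℚ) ramifies at {2, 3, 5, ∞}: a division algebra.

[2, 3, 5, inf]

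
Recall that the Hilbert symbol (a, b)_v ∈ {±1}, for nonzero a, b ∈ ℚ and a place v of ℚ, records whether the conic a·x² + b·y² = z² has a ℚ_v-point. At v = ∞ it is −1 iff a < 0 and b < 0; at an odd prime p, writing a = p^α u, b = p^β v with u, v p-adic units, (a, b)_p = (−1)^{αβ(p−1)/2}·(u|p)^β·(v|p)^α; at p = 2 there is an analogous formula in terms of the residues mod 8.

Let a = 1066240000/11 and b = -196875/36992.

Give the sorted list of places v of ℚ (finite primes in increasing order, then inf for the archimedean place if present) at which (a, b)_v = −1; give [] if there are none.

(a, b) ≡ (374, -70) mod (ℚ^×)²; places V = {2, 3, 5, 7, 11, 17, ∞}.
(a,b)_17: α=1, u≡12; β=-2, v≡4 (mod 17); (12|17)=-1, (4|17)=+1; sign (−1)^0·-1^-2·+1^1 = +1.
(a,b)_2: α=11, β=-7; u≡3, v≡5 (mod 8); ε(u)ε(v)=1·0, αω(v)=11·1, βω(u)=-7·1; sum ≡ 0  ⇒  +1.
(a,b)_3: α=0, u≡2; β=2, v≡2 (mod 3); (2|3)=-1, (2|3)=-1; sign (−1)^0·-1^2·-1^0 = +1.
(a,b)_11: α=-1, u≡1; β=0, v≡8 (mod 11); (1|11)=+1, (8|11)=-1; sign (−1)^0·+1^0·-1^-1 = -1.
(a,b)_5: α=4, u≡4; β=5, v≡1 (mod 5); (4|5)=+1, (1|5)=+1; sign (−1)^0·+1^5·+1^4 = +1.
(a,b)_∞: sgn(374)=+, sgn(-70)=−, so +1.
(a,b)_7: α=2, u≡6; β=1, v≡2 (mod 7); (6|7)=-1, (2|7)=+1; sign (−1)^0·-1^1·+1^2 = -1.
(374, -70 / ℚ) ramifies at {7, 11}: a division algebra.

[7, 11]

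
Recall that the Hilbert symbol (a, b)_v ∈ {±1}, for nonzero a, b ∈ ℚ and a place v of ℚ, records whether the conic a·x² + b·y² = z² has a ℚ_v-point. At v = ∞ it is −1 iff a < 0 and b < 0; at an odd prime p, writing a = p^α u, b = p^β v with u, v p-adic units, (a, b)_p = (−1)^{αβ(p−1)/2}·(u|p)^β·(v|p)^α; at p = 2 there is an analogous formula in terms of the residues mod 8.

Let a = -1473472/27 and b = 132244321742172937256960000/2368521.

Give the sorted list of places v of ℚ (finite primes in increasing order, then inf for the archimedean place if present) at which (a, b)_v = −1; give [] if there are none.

Mod squares: a ≡ -69069, b ≡ 121394. Check v ∈ {∞, 2, 3, 5, 7, 11, 13, 19, 23, 29}.
v=23: a=23^1·(≡15), b=23^3·(≡17) mod 23; (15|23)=-1, (17|23)=-1; (−1)^{1·3·11}·(-1)^3·(-1)^1 = -1.
v=2: v_2(a)=6, v_2(b)=27; units ≡ 3, 1 (mod 8); ε·ε+αω+βω = 1·0+6·0+27·1 ≡ 1  ⇒  (a,b)_2 = -1.
v=29: a=29^0·(≡20), b=29^1·(≡2) mod 29; (20|29)=+1, (2|29)=-1; (−1)^{0·1·14}·(+1)^1·(-1)^0 = +1.
v=∞: -69069 < 0 and 121394 > 0  ⇒  (a,b)_∞ = +1.
v=13: a=13^1·(≡3), b=13^3·(≡3) mod 13; (3|13)=+1, (3|13)=+1; (−1)^{1·3·6}·(+1)^3·(+1)^1 = +1.
v=19: a=19^0·(≡2), b=19^-2·(≡14) mod 19; (2|19)=-1, (14|19)=-1; (−1)^{0·-2·9}·(-1)^-2·(-1)^0 = +1.
v=3: a=3^-3·(≡2), b=3^-8·(≡2) mod 3; (2|3)=-1, (2|3)=-1; (−1)^{-3·-8·1}·(-1)^-8·(-1)^-3 = -1.
v=7: a=7^1·(≡6), b=7^5·(≡3) mod 7; (6|7)=-1, (3|7)=-1; (−1)^{1·5·3}·(-1)^5·(-1)^1 = -1.
v=5: a=5^0·(≡4), b=5^4·(≡1) mod 5; (4|5)=+1, (1|5)=+1; (−1)^{0·4·2}·(+1)^4·(+1)^0 = +1.
v=11: a=11^1·(≡10), b=11^2·(≡3) mod 11; (10|11)=-1, (3|11)=+1; (−1)^{1·2·5}·(-1)^2·(+1)^1 = +1.
(-69069, 121394 / ℚ) ramifies at {2, 3, 7, 23}: a division algebra.

[2, 3, 7, 23]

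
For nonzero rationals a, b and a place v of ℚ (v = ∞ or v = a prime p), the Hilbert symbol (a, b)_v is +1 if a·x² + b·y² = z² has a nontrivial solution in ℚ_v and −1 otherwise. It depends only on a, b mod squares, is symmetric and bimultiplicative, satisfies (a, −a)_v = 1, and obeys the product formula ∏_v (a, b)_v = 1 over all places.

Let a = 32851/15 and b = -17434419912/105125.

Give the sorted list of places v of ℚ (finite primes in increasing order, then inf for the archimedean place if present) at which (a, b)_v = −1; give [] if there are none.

[2, 3]

(a, b) ≡ (1365, -10) mod (ℚ^×)²; places V = {2, 3, 5, 7, 13, 19, 29, ∞}.
(a,b)_5: α=-1, u≡2; β=-3, v≡3 (mod 5); (2|5)=-1, (3|5)=-1; sign (−1)^0·-1^-3·-1^-1 = +1.
(a,b)_19: α=2, u≡1; β=2, v≡11 (mod 19); (1|19)=+1, (11|19)=+1; sign (−1)^0·+1^2·+1^2 = +1.
(a,b)_3: α=-1, u≡2; β=6, v≡2 (mod 3); (2|3)=-1, (2|3)=-1; sign (−1)^0·-1^6·-1^-1 = -1.
(a,b)_13: α=1, u≡9; β=2, v≡12 (mod 13); (9|13)=+1, (12|13)=+1; sign (−1)^0·+1^2·+1^1 = +1.
(a,b)_∞: sgn(1365)=+, sgn(-10)=−, so +1.
(a,b)_29: α=0, u≡17; β=-2, v≡8 (mod 29); (17|29)=-1, (8|29)=-1; sign (−1)^0·-1^-2·-1^0 = +1.
(a,b)_7: α=1, u≡3; β=2, v≡4 (mod 7); (3|7)=-1, (4|7)=+1; sign (−1)^0·-1^2·+1^1 = +1.
(a,b)_2: α=0, β=3; u≡5, v≡3 (mod 8); ε(u)ε(v)=0·1, αω(v)=0·1, βω(u)=3·1; sum ≡ 1  ⇒  -1.
Ram(1365, -10) = {2, 3}; no ℚ_2-point on the conic.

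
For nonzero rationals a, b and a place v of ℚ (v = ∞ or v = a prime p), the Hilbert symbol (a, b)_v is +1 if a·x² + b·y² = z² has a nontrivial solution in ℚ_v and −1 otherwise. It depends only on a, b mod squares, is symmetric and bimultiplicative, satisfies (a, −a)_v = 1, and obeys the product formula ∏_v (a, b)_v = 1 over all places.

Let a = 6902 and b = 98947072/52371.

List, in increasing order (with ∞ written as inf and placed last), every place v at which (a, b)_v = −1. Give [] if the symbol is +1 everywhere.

Mod squares: a ≡ 6902, b ≡ 5423. Check v ∈ {∞, 2, 3, 7, 11, 17, 23, 29}.
v=11: a=11^0·(≡5), b=11^-1·(≡9) mod 11; (5|11)=+1, (9|11)=+1; (−1)^{0·-1·5}·(+1)^-1·(+1)^0 = +1.
v=7: a=7^1·(≡6), b=7^2·(≡6) mod 7; (6|7)=-1, (6|7)=-1; (−1)^{1·2·3}·(-1)^2·(-1)^1 = -1.
v=∞: 6902 > 0 and 5423 > 0  ⇒  (a,b)_∞ = +1.
v=2: v_2(a)=1, v_2(b)=12; units ≡ 3, 7 (mod 8); ε·ε+αω+βω = 1·1+1·0+12·1 ≡ 1  ⇒  (a,b)_2 = -1.
v=29: a=29^1·(≡6), b=29^1·(≡9) mod 29; (6|29)=+1, (9|29)=+1; (−1)^{1·1·14}·(+1)^1·(+1)^1 = +1.
v=23: a=23^0·(≡2), b=23^-2·(≡2) mod 23; (2|23)=+1, (2|23)=+1; (−1)^{0·-2·11}·(+1)^-2·(+1)^0 = +1.
v=3: a=3^0·(≡2), b=3^-2·(≡2) mod 3; (2|3)=-1, (2|3)=-1; (−1)^{0·-2·1}·(-1)^-2·(-1)^0 = +1.
v=17: a=17^1·(≡15), b=17^1·(≡13) mod 17; (15|17)=+1, (13|17)=+1; (−1)^{1·1·8}·(+1)^1·(+1)^1 = +1.
|Ram(6902, 5423)| = 2, even; anisotropic at {2, 7}.

[2, 7]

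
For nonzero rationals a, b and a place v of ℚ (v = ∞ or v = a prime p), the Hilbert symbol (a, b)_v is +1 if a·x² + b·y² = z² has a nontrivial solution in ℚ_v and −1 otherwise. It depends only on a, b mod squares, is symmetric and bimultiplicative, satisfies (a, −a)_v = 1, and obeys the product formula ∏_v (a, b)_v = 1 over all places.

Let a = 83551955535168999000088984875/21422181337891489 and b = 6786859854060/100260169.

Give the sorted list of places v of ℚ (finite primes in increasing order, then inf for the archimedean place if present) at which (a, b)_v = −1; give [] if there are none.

[2, 3, 5, 13]

(a, b) ≡ (43355, 1430715) mod (ℚ^×)²; places V = {2, 3, 5, 11, 13, 17, 19, 23, 29, 31, ∞}.
(a,b)_19: α=0, u≡6; β=-2, v≡18 (mod 19); (6|19)=+1, (18|19)=-1; sign (−1)^0·+1^-2·-1^0 = +1.
(a,b)_2: α=0, β=2; u≡3, v≡3 (mod 8); ε(u)ε(v)=1·1, αω(v)=0·1, βω(u)=2·1; sum ≡ 1  ⇒  -1.
(a,b)_13: α=3, u≡11; β=1, v≡1 (mod 13); (11|13)=-1, (1|13)=+1; sign (−1)^0·-1^1·+1^3 = -1.
(a,b)_23: α=3, u≡11; β=1, v≡6 (mod 23); (11|23)=-1, (6|23)=+1; sign (−1)^1·-1^1·+1^3 = +1.
(a,b)_29: α=3, u≡9; β=1, v≡9 (mod 29); (9|29)=+1, (9|29)=+1; sign (−1)^0·+1^1·+1^3 = +1.
(a,b)_11: α=8, u≡3; β=5, v≡3 (mod 11); (3|11)=+1, (3|11)=+1; sign (−1)^0·+1^5·+1^8 = +1.
(a,b)_3: α=14, u≡2; β=5, v≡1 (mod 3); (2|3)=-1, (1|3)=+1; sign (−1)^0·-1^5·+1^14 = -1.
(a,b)_31: α=-6, u≡23; β=-2, v≡27 (mod 31); (23|31)=-1, (27|31)=-1; sign (−1)^0·-1^-2·-1^-6 = +1.
(a,b)_17: α=-6, u≡6; β=-2, v≡7 (mod 17); (6|17)=-1, (7|17)=-1; sign (−1)^0·-1^-2·-1^-6 = +1.
(a,b)_∞: sgn(43355)=+, sgn(1430715)=+, so +1.
(a,b)_5: α=3, u≡1; β=1, v≡3 (mod 5); (1|5)=+1, (3|5)=-1; sign (−1)^0·+1^1·-1^3 = -1.
(43355, 1430715 / ℚ) ramifies at {2, 3, 5, 13}: a division algebra.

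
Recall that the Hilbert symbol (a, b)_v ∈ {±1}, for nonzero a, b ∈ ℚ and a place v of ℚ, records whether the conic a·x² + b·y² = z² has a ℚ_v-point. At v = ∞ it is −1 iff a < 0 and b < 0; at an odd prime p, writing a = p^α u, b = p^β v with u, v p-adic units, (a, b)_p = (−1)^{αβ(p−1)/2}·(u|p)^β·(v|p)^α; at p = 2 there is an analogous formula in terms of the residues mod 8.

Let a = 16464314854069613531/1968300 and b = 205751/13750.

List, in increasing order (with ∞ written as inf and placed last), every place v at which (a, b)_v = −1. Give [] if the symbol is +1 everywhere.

Mod squares: a ≡ 57057, b ≡ 92378. Check v ∈ {∞, 2, 3, 5, 7, 11, 13, 17, 19}.
v=19: a=19^3·(≡6), b=19^1·(≡16) mod 19; (6|19)=+1, (16|19)=+1; (−1)^{3·1·9}·(+1)^1·(+1)^3 = -1.
v=2: v_2(a)=-2, v_2(b)=-1; units ≡ 1, 5 (mod 8); ε·ε+αω+βω = 0·0+-2·1+-1·0 ≡ 0  ⇒  (a,b)_2 = +1.
v=3: a=3^-9·(≡2), b=3^0·(≡2) mod 3; (2|3)=-1, (2|3)=-1; (−1)^{-9·0·1}·(-1)^0·(-1)^-9 = -1.
v=17: a=17^2·(≡7), b=17^1·(≡6) mod 17; (7|17)=-1, (6|17)=-1; (−1)^{2·1·8}·(-1)^1·(-1)^2 = -1.
v=5: a=5^-2·(≡3), b=5^-4·(≡3) mod 5; (3|5)=-1, (3|5)=-1; (−1)^{-2·-4·2}·(-1)^-4·(-1)^-2 = +1.
v=11: a=11^3·(≡10), b=11^-1·(≡1) mod 11; (10|11)=-1, (1|11)=+1; (−1)^{3·-1·5}·(-1)^-1·(+1)^3 = +1.
v=∞: 57057 > 0 and 92378 > 0  ⇒  (a,b)_∞ = +1.
v=13: a=13^5·(≡8), b=13^1·(≡5) mod 13; (8|13)=-1, (5|13)=-1; (−1)^{5·1·6}·(-1)^1·(-1)^5 = +1.
v=7: a=7^5·(≡6), b=7^2·(≡3) mod 7; (6|7)=-1, (3|7)=-1; (−1)^{5·2·3}·(-1)^2·(-1)^5 = -1.
Ram(57057, 92378) = {3, 7, 17, 19}; no ℚ_3-point on the conic.

[3, 7, 17, 19]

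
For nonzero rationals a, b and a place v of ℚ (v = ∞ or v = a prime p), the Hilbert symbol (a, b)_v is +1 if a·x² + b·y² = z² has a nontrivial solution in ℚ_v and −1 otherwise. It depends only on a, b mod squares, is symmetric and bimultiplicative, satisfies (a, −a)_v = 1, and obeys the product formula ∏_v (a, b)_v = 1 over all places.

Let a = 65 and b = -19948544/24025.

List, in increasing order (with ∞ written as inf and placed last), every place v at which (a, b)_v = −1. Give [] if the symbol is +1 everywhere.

Mod squares: a ≡ 65, b ≡ -161. Check v ∈ {∞, 2, 5, 7, 11, 13, 23, 31}.
v=11: a=11^0·(≡10), b=11^2·(≡4) mod 11; (10|11)=-1, (4|11)=+1; (−1)^{0·2·5}·(-1)^2·(+1)^0 = +1.
v=∞: 65 > 0 and -161 < 0  ⇒  (a,b)_∞ = +1.
v=13: a=13^1·(≡5), b=13^0·(≡8) mod 13; (5|13)=-1, (8|13)=-1; (−1)^{1·0·6}·(-1)^0·(-1)^1 = -1.
v=31: a=31^0·(≡3), b=31^-2·(≡28) mod 31; (3|31)=-1, (28|31)=+1; (−1)^{0·-2·15}·(-1)^-2·(+1)^0 = +1.
v=23: a=23^0·(≡19), b=23^1·(≡9) mod 23; (19|23)=-1, (9|23)=+1; (−1)^{0·1·11}·(-1)^1·(+1)^0 = -1.
v=7: a=7^0·(≡2), b=7^1·(≡6) mod 7; (2|7)=+1, (6|7)=-1; (−1)^{0·1·3}·(+1)^1·(-1)^0 = +1.
v=2: v_2(a)=0, v_2(b)=10; units ≡ 1, 7 (mod 8); ε·ε+αω+βω = 0·1+0·0+10·0 ≡ 0  ⇒  (a,b)_2 = +1.
v=5: a=5^1·(≡3), b=5^-2·(≡1) mod 5; (3|5)=-1, (1|5)=+1; (−1)^{1·-2·2}·(-1)^-2·(+1)^1 = +1.
|Ram(65, -161)| = 2, even; anisotropic at {13, 23}.

[13, 23]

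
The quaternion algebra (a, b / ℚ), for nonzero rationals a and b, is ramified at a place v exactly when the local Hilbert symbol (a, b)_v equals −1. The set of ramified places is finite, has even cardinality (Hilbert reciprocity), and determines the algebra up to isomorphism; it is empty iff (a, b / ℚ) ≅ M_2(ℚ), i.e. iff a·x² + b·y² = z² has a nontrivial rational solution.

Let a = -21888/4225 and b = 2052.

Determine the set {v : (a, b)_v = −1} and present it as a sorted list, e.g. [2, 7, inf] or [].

[]

Mod squares: a ≡ -38, b ≡ 57. Check v ∈ {∞, 2, 3, 5, 13, 19}.
v=∞: -38 < 0 and 57 > 0  ⇒  (a,b)_∞ = +1.
v=19: a=19^1·(≡1), b=19^1·(≡13) mod 19; (1|19)=+1, (13|19)=-1; (−1)^{1·1·9}·(+1)^1·(-1)^1 = +1.
v=3: a=3^2·(≡1), b=3^3·(≡1) mod 3; (1|3)=+1, (1|3)=+1; (−1)^{2·3·1}·(+1)^3·(+1)^2 = +1.
v=13: a=13^-2·(≡9), b=13^0·(≡11) mod 13; (9|13)=+1, (11|13)=-1; (−1)^{-2·0·6}·(+1)^0·(-1)^-2 = +1.
v=2: v_2(a)=7, v_2(b)=2; units ≡ 5, 1 (mod 8); ε·ε+αω+βω = 0·0+7·0+2·1 ≡ 0  ⇒  (a,b)_2 = +1.
v=5: a=5^-2·(≡3), b=5^0·(≡2) mod 5; (3|5)=-1, (2|5)=-1; (−1)^{-2·0·2}·(-1)^0·(-1)^-2 = +1.
Ram(a, b) = ∅: the form -38·x² + 57·y² − z² is isotropic over every ℚ_v, so by Hasse–Minkowski it is isotropic over ℚ.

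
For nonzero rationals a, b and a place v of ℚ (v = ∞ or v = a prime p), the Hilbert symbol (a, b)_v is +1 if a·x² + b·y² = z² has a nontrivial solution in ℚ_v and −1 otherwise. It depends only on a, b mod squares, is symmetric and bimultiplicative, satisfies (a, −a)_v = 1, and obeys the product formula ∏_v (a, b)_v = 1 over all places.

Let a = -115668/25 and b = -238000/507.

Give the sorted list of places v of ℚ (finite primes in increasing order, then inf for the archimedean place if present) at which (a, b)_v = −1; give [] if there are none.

(a, b) ≡ (-357, -1785) mod (ℚ^×)²; places V = {2, 3, 5, 7, 13, 17, ∞}.
(a,b)_17: α=1, u≡8; β=1, v≡3 (mod 17); (8|17)=+1, (3|17)=-1; sign (−1)^0·+1^1·-1^1 = -1.
(a,b)_5: α=-2, u≡2; β=3, v≡3 (mod 5); (2|5)=-1, (3|5)=-1; sign (−1)^0·-1^3·-1^-2 = -1.
(a,b)_2: α=2, β=4; u≡3, v≡7 (mod 8); ε(u)ε(v)=1·1, αω(v)=2·0, βω(u)=4·1; sum ≡ 1  ⇒  -1.
(a,b)_3: α=5, u≡1; β=-1, v≡2 (mod 3); (1|3)=+1, (2|3)=-1; sign (−1)^1·+1^-1·-1^5 = +1.
(a,b)_∞: sgn(-357)=−, sgn(-1785)=−, so -1.
(a,b)_13: α=0, u≡7; β=-2, v≡10 (mod 13); (7|13)=-1, (10|13)=+1; sign (−1)^0·-1^-2·+1^0 = +1.
(a,b)_7: α=1, u≡6; β=1, v≡2 (mod 7); (6|7)=-1, (2|7)=+1; sign (−1)^1·-1^1·+1^1 = +1.
|Ram(-357, -1785)| = 4, even; anisotropic at {2, 5, 17, ∞}.

[2, 5, 17, inf]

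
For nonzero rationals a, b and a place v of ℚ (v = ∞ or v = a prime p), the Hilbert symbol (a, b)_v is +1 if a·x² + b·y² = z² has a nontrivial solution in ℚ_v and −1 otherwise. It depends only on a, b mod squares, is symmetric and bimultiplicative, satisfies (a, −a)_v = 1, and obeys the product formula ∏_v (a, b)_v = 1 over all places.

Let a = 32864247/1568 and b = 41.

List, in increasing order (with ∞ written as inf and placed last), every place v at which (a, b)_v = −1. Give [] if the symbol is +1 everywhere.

(a, b) ≡ (43214, 41) mod (ℚ^×)²; places V = {2, 3, 7, 13, 17, 31, 41, ∞}.
(a,b)_3: α=2, u≡2; β=0, v≡2 (mod 3); (2|3)=-1, (2|3)=-1; sign (−1)^0·-1^0·-1^2 = +1.
(a,b)_2: α=-5, β=0; u≡7, v≡1 (mod 8); ε(u)ε(v)=1·0, αω(v)=-5·0, βω(u)=0·0; sum ≡ 0  ⇒  +1.
(a,b)_7: α=-2, u≡6; β=0, v≡6 (mod 7); (6|7)=-1, (6|7)=-1; sign (−1)^0·-1^0·-1^-2 = +1.
(a,b)_13: α=2, u≡6; β=0, v≡2 (mod 13); (6|13)=-1, (2|13)=-1; sign (−1)^0·-1^0·-1^2 = +1.
(a,b)_17: α=1, u≡9; β=0, v≡7 (mod 17); (9|17)=+1, (7|17)=-1; sign (−1)^0·+1^0·-1^1 = -1.
(a,b)_∞: sgn(43214)=+, sgn(41)=+, so +1.
(a,b)_31: α=1, u≡12; β=0, v≡10 (mod 31); (12|31)=-1, (10|31)=+1; sign (−1)^0·-1^0·+1^1 = +1.
(a,b)_41: α=1, u≡14; β=1, v≡1 (mod 41); (14|41)=-1, (1|41)=+1; sign (−1)^0·-1^1·+1^1 = -1.
|Ram(43214, 41)| = 2, even; anisotropic at {17, 41}.

[17, 41]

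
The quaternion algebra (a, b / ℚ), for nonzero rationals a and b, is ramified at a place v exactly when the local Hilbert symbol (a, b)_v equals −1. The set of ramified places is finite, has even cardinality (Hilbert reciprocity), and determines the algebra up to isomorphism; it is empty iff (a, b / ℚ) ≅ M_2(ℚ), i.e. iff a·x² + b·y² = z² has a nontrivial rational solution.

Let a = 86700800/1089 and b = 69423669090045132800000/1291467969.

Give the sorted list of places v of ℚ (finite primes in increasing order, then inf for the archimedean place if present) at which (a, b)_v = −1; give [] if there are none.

[5, 19]

Mod squares: a ≡ 13547, b ≡ 2945. Check v ∈ {∞, 2, 3, 5, 7, 11, 19, 23, 31}.
v=19: a=19^1·(≡14), b=19^3·(≡3) mod 19; (14|19)=-1, (3|19)=-1; (−1)^{1·3·9}·(-1)^3·(-1)^1 = -1.
v=7: a=7^0·(≡1), b=7^2·(≡3) mod 7; (1|7)=+1, (3|7)=-1; (−1)^{0·2·3}·(+1)^2·(-1)^0 = +1.
v=23: a=23^1·(≡22), b=23^2·(≡1) mod 23; (22|23)=-1, (1|23)=+1; (−1)^{1·2·11}·(-1)^2·(+1)^1 = +1.
v=∞: 13547 > 0 and 2945 > 0  ⇒  (a,b)_∞ = +1.
v=3: a=3^-2·(≡2), b=3^-6·(≡2) mod 3; (2|3)=-1, (2|3)=-1; (−1)^{-2·-6·1}·(-1)^-6·(-1)^-2 = +1.
v=11: a=11^-2·(≡6), b=11^-6·(≡10) mod 11; (6|11)=-1, (10|11)=-1; (−1)^{-2·-6·5}·(-1)^-6·(-1)^-2 = +1.
v=5: a=5^2·(≡3), b=5^5·(≡4) mod 5; (3|5)=-1, (4|5)=+1; (−1)^{2·5·2}·(-1)^5·(+1)^2 = -1.
v=31: a=31^1·(≡26), b=31^3·(≡16) mod 31; (26|31)=-1, (16|31)=+1; (−1)^{1·3·15}·(-1)^3·(+1)^1 = +1.
v=2: v_2(a)=8, v_2(b)=22; units ≡ 3, 1 (mod 8); ε·ε+αω+βω = 1·0+8·0+22·1 ≡ 0  ⇒  (a,b)_2 = +1.
|Ram(13547, 2945)| = 2, even; anisotropic at {5, 19}.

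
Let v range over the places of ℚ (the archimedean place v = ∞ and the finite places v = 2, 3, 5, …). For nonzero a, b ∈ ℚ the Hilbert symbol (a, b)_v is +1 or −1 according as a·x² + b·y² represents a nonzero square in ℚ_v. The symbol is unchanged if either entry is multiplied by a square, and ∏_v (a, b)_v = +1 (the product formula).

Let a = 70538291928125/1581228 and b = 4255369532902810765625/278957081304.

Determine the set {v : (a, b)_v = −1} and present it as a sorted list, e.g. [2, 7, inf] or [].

Mod squares: a ≡ 3255, b ≡ 1974. Check v ∈ {∞, 2, 3, 5, 7, 11, 13, 31, 47}.
v=2: v_2(a)=-2, v_2(b)=-3; units ≡ 7, 3 (mod 8); ε·ε+αω+βω = 1·1+-2·1+-3·0 ≡ 1  ⇒  (a,b)_2 = -1.
v=7: a=7^3·(≡6), b=7^5·(≡4) mod 7; (6|7)=-1, (4|7)=+1; (−1)^{3·5·3}·(-1)^5·(+1)^3 = +1.
v=47: a=47^2·(≡7), b=47^3·(≡17) mod 47; (7|47)=+1, (17|47)=+1; (−1)^{2·3·23}·(+1)^3·(+1)^2 = +1.
v=31: a=31^3·(≡11), b=31^4·(≡15) mod 31; (11|31)=-1, (15|31)=-1; (−1)^{3·4·15}·(-1)^4·(-1)^3 = -1.
v=11: a=11^-4·(≡6), b=11^-6·(≡5) mod 11; (6|11)=-1, (5|11)=+1; (−1)^{-4·-6·5}·(-1)^-6·(+1)^-4 = +1.
v=3: a=3^-3·(≡2), b=3^-9·(≡1) mod 3; (2|3)=-1, (1|3)=+1; (−1)^{-3·-9·1}·(-1)^-9·(+1)^-3 = +1.
v=∞: 3255 > 0 and 1974 > 0  ⇒  (a,b)_∞ = +1.
v=5: a=5^5·(≡4), b=5^6·(≡1) mod 5; (4|5)=+1, (1|5)=+1; (−1)^{5·6·2}·(+1)^6·(+1)^5 = +1.
v=13: a=13^0·(≡5), b=13^2·(≡2) mod 13; (5|13)=-1, (2|13)=-1; (−1)^{0·2·6}·(-1)^2·(-1)^0 = +1.
|Ram(3255, 1974)| = 2, even; anisotropic at {2, 31}.

[2, 31]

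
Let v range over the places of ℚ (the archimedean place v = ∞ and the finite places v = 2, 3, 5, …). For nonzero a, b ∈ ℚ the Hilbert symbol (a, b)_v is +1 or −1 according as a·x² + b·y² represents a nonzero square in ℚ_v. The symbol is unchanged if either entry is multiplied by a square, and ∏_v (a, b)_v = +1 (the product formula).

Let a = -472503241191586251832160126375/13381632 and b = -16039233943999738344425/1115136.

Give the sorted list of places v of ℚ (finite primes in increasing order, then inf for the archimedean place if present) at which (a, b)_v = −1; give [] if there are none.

(a, b) ≡ (-218038965, -713) mod (ℚ^×)²; places V = {2, 3, 5, 7, 11, 17, 19, 23, 29, 31, 37, ∞}.
(a,b)_3: α=-3, u≡1; β=-2, v≡1 (mod 3); (1|3)=+1, (1|3)=+1; sign (−1)^0·+1^-2·+1^-3 = +1.
(a,b)_11: α=-2, u≡2; β=-2, v≡7 (mod 11); (2|11)=-1, (7|11)=-1; sign (−1)^0·-1^-2·-1^-2 = +1.
(a,b)_7: α=2, u≡5; β=2, v≡2 (mod 7); (5|7)=-1, (2|7)=+1; sign (−1)^0·-1^2·+1^2 = +1.
(a,b)_2: α=-12, β=-10; u≡3, v≡7 (mod 8); ε(u)ε(v)=1·1, αω(v)=-12·0, βω(u)=-10·1; sum ≡ 1  ⇒  -1.
(a,b)_23: α=3, u≡6; β=3, v≡21 (mod 23); (6|23)=+1, (21|23)=-1; sign (−1)^1·+1^3·-1^3 = +1.
(a,b)_∞: sgn(-218038965)=−, sgn(-713)=−, so -1.
(a,b)_19: α=3, u≡18; β=2, v≡5 (mod 19); (18|19)=-1, (5|19)=+1; sign (−1)^0·-1^2·+1^3 = +1.
(a,b)_37: α=3, u≡15; β=2, v≡33 (mod 37); (15|37)=-1, (33|37)=+1; sign (−1)^0·-1^2·+1^3 = +1.
(a,b)_5: α=3, u≡2; β=2, v≡3 (mod 5); (2|5)=-1, (3|5)=-1; sign (−1)^0·-1^2·-1^3 = -1.
(a,b)_31: α=1, u≡3; β=1, v≡20 (mod 31); (3|31)=-1, (20|31)=+1; sign (−1)^1·-1^1·+1^1 = +1.
(a,b)_29: α=3, u≡22; β=2, v≡14 (mod 29); (22|29)=+1, (14|29)=-1; sign (−1)^0·+1^2·-1^3 = -1.
(a,b)_17: α=6, u≡2; β=4, v≡8 (mod 17); (2|17)=+1, (8|17)=+1; sign (−1)^0·+1^4·+1^6 = +1.
(-218038965, -713 / ℚ) ramifies at {2, 5, 29, ∞}: a division algebra.

[2, 5, 29, inf]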